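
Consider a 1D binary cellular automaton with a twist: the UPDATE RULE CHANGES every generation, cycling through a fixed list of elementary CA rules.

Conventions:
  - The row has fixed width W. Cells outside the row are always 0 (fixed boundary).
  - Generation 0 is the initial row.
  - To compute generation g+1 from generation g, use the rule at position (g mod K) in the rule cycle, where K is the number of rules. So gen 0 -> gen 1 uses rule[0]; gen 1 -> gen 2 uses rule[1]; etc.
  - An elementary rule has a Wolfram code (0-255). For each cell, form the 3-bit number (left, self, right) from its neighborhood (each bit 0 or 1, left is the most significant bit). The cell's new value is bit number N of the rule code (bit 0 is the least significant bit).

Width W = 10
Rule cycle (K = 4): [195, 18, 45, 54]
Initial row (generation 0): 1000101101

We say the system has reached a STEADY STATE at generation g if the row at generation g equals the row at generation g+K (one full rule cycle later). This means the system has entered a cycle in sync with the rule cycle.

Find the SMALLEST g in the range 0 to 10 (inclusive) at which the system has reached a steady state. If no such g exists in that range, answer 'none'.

Gen 0: 1000101101
Gen 1 (rule 195): 0011000100
Gen 2 (rule 18): 0100101010
Gen 3 (rule 45): 0100111110
Gen 4 (rule 54): 1111000001
Gen 5 (rule 195): 0111011110
Gen 6 (rule 18): 1000000001
Gen 7 (rule 45): 1011111101
Gen 8 (rule 54): 1100000011
Gen 9 (rule 195): 0101111101
Gen 10 (rule 18): 1000000000
Gen 11 (rule 45): 1011111111
Gen 12 (rule 54): 1100000000
Gen 13 (rule 195): 0101111111
Gen 14 (rule 18): 1000000000

Answer: 10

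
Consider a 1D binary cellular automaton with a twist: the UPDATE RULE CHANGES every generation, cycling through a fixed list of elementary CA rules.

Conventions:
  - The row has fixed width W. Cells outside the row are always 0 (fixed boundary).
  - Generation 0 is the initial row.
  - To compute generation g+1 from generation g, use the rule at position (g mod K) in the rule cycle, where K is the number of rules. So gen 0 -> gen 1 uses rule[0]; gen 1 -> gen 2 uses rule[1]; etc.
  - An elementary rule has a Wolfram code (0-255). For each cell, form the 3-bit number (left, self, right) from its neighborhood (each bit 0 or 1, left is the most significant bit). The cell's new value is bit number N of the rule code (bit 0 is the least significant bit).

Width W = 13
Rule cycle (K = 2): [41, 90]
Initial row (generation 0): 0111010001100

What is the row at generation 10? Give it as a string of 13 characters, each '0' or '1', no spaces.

Gen 0: 0111010001100
Gen 1 (rule 41): 0100100101001
Gen 2 (rule 90): 1011011000110
Gen 3 (rule 41): 0110110010100
Gen 4 (rule 90): 1110111100010
Gen 5 (rule 41): 1001100001000
Gen 6 (rule 90): 0111110010100
Gen 7 (rule 41): 0100000001001
Gen 8 (rule 90): 1010000010110
Gen 9 (rule 41): 0100111001100
Gen 10 (rule 90): 1011101111110

Answer: 1011101111110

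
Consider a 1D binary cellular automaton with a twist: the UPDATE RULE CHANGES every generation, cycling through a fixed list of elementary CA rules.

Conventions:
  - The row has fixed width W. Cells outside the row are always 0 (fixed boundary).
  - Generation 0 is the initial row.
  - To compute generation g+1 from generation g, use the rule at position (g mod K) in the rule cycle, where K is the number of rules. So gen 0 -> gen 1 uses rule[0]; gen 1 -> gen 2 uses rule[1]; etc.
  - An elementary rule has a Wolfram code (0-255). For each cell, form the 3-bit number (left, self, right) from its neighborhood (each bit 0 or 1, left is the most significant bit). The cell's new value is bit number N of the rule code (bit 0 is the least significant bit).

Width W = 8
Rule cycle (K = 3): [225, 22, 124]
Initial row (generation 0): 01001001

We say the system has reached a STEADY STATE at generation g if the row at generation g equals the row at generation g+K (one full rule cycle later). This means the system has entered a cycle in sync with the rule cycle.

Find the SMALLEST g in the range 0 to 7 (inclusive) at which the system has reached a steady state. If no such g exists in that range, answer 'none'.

Answer: 2

Derivation:
Gen 0: 01001001
Gen 1 (rule 225): 00000000
Gen 2 (rule 22): 00000000
Gen 3 (rule 124): 00000000
Gen 4 (rule 225): 11111111
Gen 5 (rule 22): 00000000
Gen 6 (rule 124): 00000000
Gen 7 (rule 225): 11111111
Gen 8 (rule 22): 00000000
Gen 9 (rule 124): 00000000
Gen 10 (rule 225): 11111111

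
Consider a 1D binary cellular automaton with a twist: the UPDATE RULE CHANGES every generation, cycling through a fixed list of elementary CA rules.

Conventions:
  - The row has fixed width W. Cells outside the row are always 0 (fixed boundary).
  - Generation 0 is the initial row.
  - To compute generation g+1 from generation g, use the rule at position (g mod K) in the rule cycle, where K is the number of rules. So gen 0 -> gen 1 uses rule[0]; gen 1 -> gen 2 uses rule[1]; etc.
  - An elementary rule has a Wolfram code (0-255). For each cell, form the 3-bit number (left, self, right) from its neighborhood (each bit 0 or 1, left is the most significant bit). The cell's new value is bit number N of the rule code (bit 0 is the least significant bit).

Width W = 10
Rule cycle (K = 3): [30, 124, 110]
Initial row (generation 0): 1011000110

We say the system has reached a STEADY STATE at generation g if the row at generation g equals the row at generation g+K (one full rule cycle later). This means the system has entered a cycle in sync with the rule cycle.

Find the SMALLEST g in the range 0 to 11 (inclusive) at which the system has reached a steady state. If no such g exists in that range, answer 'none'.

Answer: none

Derivation:
Gen 0: 1011000110
Gen 1 (rule 30): 1010101101
Gen 2 (rule 124): 1111111111
Gen 3 (rule 110): 1000000001
Gen 4 (rule 30): 1100000011
Gen 5 (rule 124): 1110000011
Gen 6 (rule 110): 1010000111
Gen 7 (rule 30): 1011001100
Gen 8 (rule 124): 1111101110
Gen 9 (rule 110): 1000111010
Gen 10 (rule 30): 1101100011
Gen 11 (rule 124): 1111110011
Gen 12 (rule 110): 1000010111
Gen 13 (rule 30): 1100110100
Gen 14 (rule 124): 1110111110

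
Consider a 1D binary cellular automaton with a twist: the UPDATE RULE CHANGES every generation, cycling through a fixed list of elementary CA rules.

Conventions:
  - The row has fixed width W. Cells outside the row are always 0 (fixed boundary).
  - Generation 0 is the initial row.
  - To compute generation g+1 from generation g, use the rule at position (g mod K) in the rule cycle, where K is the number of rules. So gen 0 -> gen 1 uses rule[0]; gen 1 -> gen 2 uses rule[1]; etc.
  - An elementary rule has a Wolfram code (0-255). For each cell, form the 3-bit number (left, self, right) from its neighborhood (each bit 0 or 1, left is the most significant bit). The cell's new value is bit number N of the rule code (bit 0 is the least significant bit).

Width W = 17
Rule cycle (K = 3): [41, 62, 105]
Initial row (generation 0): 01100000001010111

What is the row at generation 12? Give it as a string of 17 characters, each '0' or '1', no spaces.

Answer: 10000001111101110

Derivation:
Gen 0: 01100000001010111
Gen 1 (rule 41): 01001111100101100
Gen 2 (rule 62): 11111000011111010
Gen 3 (rule 105): 10001011010001100
Gen 4 (rule 41): 00100110100101001
Gen 5 (rule 62): 01111101111111111
Gen 6 (rule 105): 01000111000000001
Gen 7 (rule 41): 00010100011111100
Gen 8 (rule 62): 00111110110000010
Gen 9 (rule 105): 10100011110111000
Gen 10 (rule 41): 01001010001100011
Gen 11 (rule 62): 11111111011010110
Gen 12 (rule 105): 10000001111101110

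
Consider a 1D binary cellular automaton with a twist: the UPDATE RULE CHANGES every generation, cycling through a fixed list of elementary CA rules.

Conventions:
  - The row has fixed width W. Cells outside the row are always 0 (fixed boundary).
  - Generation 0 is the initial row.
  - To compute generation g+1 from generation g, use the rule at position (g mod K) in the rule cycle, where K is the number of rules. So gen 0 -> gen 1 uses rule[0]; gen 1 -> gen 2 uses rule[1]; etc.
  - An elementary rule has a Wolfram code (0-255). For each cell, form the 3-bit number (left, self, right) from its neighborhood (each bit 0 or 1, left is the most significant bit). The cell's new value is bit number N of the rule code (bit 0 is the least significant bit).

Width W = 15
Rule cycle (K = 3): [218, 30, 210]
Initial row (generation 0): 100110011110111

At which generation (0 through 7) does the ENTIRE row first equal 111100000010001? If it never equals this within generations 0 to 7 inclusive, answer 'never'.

Gen 0: 100110011110111
Gen 1 (rule 218): 011111111110111
Gen 2 (rule 30): 110000000000100
Gen 3 (rule 210): 011000000001010
Gen 4 (rule 218): 111100000010001
Gen 5 (rule 30): 100010000111011
Gen 6 (rule 210): 010101001011001
Gen 7 (rule 218): 100000110011110

Answer: 4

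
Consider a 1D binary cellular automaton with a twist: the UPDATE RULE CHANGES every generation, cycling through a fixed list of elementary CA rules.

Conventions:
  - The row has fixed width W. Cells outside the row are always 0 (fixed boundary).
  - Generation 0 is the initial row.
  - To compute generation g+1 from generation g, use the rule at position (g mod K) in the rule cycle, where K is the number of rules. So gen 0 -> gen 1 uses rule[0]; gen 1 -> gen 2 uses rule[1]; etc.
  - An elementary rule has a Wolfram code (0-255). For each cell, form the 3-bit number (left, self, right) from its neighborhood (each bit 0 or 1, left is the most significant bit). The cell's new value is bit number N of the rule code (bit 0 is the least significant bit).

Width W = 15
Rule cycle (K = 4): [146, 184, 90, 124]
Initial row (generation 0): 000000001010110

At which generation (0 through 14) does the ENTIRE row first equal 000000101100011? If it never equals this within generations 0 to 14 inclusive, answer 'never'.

Answer: 8

Derivation:
Gen 0: 000000001010110
Gen 1 (rule 146): 000000010000001
Gen 2 (rule 184): 000000001000000
Gen 3 (rule 90): 000000010100000
Gen 4 (rule 124): 000000011110000
Gen 5 (rule 146): 000000101101000
Gen 6 (rule 184): 000000011010100
Gen 7 (rule 90): 000000111000010
Gen 8 (rule 124): 000000101100011
Gen 9 (rule 146): 000001000010100
Gen 10 (rule 184): 000000100001010
Gen 11 (rule 90): 000001010010001
Gen 12 (rule 124): 000001111011001
Gen 13 (rule 146): 000010110000110
Gen 14 (rule 184): 000001101000101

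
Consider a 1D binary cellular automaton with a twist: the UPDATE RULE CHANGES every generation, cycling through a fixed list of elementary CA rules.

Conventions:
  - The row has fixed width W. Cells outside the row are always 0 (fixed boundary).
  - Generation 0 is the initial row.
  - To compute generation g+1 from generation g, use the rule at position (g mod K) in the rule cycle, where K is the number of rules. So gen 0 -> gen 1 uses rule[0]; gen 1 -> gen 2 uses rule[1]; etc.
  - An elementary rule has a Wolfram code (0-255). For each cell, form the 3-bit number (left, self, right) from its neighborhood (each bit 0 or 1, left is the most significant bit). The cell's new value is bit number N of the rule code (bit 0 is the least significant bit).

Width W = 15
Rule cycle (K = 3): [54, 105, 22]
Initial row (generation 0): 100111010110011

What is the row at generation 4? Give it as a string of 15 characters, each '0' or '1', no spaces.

Gen 0: 100111010110011
Gen 1 (rule 54): 111000111001100
Gen 2 (rule 105): 101010101001101
Gen 3 (rule 22): 101010101110001
Gen 4 (rule 54): 111111110001011

Answer: 111111110001011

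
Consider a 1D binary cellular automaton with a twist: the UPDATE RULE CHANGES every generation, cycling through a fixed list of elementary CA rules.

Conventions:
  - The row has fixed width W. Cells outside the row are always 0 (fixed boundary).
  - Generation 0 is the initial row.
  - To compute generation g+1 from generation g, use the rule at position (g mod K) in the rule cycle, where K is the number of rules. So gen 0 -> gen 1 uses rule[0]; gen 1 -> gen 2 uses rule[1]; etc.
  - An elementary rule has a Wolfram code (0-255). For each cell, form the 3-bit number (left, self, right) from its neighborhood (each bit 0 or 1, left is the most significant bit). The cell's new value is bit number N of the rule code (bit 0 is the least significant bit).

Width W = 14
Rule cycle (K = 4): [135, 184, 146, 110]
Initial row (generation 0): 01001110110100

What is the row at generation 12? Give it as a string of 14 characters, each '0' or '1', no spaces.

Gen 0: 01001110110100
Gen 1 (rule 135): 11010100000101
Gen 2 (rule 184): 10101010000010
Gen 3 (rule 146): 00000001000101
Gen 4 (rule 110): 00000011001111
Gen 5 (rule 135): 11111100010110
Gen 6 (rule 184): 11111010001101
Gen 7 (rule 146): 01110001010000
Gen 8 (rule 110): 11010011110000
Gen 9 (rule 135): 00010101100111
Gen 10 (rule 184): 00001011010110
Gen 11 (rule 146): 00010000000001
Gen 12 (rule 110): 00110000000011

Answer: 00110000000011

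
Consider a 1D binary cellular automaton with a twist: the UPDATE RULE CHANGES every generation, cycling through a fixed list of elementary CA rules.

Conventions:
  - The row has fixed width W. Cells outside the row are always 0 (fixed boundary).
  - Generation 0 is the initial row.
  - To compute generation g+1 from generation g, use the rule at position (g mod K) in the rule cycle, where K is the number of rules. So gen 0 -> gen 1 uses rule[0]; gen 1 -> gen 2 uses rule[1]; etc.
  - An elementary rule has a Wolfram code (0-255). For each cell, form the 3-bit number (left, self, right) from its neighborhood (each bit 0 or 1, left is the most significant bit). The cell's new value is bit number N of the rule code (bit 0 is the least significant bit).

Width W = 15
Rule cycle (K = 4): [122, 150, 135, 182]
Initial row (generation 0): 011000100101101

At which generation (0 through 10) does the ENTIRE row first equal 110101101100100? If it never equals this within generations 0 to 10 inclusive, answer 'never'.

Answer: never

Derivation:
Gen 0: 011000100101101
Gen 1 (rule 122): 111101011011110
Gen 2 (rule 150): 011001000001101
Gen 3 (rule 135): 100011011110001
Gen 4 (rule 182): 110100101101011
Gen 5 (rule 122): 111011011110111
Gen 6 (rule 150): 010000001100010
Gen 7 (rule 135): 110111110001110
Gen 8 (rule 182): 001011101010101
Gen 9 (rule 122): 010110110101010
Gen 10 (rule 150): 110000000101011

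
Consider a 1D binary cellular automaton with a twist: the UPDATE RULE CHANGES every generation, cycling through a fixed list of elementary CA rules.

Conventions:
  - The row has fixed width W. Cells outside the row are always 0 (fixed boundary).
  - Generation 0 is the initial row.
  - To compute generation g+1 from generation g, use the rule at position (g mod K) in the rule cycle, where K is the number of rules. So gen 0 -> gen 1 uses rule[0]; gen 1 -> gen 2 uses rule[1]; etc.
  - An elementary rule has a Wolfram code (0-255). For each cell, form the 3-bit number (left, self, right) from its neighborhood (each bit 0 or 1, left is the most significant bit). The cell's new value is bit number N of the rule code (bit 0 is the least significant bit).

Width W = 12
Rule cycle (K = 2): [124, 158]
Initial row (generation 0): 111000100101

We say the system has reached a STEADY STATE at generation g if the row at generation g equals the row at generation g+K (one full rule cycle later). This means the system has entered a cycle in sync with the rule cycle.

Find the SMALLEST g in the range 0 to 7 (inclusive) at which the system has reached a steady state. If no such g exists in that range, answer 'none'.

Gen 0: 111000100101
Gen 1 (rule 124): 101100110111
Gen 2 (rule 158): 101011100110
Gen 3 (rule 124): 111110110111
Gen 4 (rule 158): 111100100110
Gen 5 (rule 124): 100110110111
Gen 6 (rule 158): 111100100110
Gen 7 (rule 124): 100110110111
Gen 8 (rule 158): 111100100110
Gen 9 (rule 124): 100110110111

Answer: 4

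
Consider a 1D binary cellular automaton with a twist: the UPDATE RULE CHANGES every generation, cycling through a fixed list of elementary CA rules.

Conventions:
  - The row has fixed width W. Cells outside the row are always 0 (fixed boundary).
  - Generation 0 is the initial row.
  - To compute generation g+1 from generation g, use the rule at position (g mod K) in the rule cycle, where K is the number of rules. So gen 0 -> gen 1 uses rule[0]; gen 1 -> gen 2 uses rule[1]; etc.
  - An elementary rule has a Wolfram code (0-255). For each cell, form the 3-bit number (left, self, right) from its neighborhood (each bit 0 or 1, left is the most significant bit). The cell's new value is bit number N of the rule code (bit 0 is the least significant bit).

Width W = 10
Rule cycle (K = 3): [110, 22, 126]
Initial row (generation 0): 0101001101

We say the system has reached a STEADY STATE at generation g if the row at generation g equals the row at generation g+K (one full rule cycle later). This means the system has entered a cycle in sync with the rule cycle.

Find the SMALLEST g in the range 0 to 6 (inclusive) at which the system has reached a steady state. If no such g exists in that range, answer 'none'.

Answer: 2

Derivation:
Gen 0: 0101001101
Gen 1 (rule 110): 1111011111
Gen 2 (rule 22): 0000000000
Gen 3 (rule 126): 0000000000
Gen 4 (rule 110): 0000000000
Gen 5 (rule 22): 0000000000
Gen 6 (rule 126): 0000000000
Gen 7 (rule 110): 0000000000
Gen 8 (rule 22): 0000000000
Gen 9 (rule 126): 0000000000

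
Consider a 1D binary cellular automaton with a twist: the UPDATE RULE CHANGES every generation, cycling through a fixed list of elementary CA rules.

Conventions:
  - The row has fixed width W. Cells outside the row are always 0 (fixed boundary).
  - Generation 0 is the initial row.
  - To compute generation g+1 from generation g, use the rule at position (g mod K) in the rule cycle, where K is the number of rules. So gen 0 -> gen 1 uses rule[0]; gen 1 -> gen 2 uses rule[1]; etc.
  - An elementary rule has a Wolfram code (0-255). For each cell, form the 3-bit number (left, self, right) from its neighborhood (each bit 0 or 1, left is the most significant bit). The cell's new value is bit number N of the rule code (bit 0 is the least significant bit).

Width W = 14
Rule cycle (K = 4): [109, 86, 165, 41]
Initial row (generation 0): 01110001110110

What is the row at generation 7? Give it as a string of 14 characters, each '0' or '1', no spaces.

Answer: 10101010001011

Derivation:
Gen 0: 01110001110110
Gen 1 (rule 109): 01010101011110
Gen 2 (rule 86): 11010101000011
Gen 3 (rule 165): 00111111011000
Gen 4 (rule 41): 10100000110011
Gen 5 (rule 109): 11101110110011
Gen 6 (rule 86): 00100010011101
Gen 7 (rule 165): 10101010001011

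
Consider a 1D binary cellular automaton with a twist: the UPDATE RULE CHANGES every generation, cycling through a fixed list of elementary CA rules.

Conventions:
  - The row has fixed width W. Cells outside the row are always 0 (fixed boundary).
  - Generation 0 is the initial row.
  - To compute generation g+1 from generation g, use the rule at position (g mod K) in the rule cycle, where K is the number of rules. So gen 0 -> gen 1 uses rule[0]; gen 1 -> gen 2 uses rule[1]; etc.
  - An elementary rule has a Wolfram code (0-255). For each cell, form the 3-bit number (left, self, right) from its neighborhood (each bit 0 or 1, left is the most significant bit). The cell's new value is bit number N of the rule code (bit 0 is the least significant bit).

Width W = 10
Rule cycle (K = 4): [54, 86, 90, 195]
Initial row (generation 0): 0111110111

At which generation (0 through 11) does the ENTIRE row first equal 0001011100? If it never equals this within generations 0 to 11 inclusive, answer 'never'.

Gen 0: 0111110111
Gen 1 (rule 54): 1000001000
Gen 2 (rule 86): 1100011100
Gen 3 (rule 90): 1110110110
Gen 4 (rule 195): 0110010010
Gen 5 (rule 54): 1001111111
Gen 6 (rule 86): 1110000001
Gen 7 (rule 90): 1011000010
Gen 8 (rule 195): 0001011100
Gen 9 (rule 54): 0011100010
Gen 10 (rule 86): 0100110111
Gen 11 (rule 90): 1011110101

Answer: 8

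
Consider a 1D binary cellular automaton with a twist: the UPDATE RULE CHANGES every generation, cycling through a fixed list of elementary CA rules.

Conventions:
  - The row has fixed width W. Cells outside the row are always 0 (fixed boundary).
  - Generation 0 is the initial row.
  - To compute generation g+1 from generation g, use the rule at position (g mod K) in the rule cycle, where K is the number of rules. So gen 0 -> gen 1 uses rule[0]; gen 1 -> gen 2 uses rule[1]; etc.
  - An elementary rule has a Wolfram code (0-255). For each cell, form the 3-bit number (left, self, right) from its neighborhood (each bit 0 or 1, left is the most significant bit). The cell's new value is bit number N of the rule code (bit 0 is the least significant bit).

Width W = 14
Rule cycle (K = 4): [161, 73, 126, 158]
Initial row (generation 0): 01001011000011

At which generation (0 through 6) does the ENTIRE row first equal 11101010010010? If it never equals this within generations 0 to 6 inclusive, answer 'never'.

Answer: never

Derivation:
Gen 0: 01001011000011
Gen 1 (rule 161): 00000100011000
Gen 2 (rule 73): 11110001011011
Gen 3 (rule 126): 10011011111111
Gen 4 (rule 158): 11110011111110
Gen 5 (rule 161): 01100001111100
Gen 6 (rule 73): 01101101000101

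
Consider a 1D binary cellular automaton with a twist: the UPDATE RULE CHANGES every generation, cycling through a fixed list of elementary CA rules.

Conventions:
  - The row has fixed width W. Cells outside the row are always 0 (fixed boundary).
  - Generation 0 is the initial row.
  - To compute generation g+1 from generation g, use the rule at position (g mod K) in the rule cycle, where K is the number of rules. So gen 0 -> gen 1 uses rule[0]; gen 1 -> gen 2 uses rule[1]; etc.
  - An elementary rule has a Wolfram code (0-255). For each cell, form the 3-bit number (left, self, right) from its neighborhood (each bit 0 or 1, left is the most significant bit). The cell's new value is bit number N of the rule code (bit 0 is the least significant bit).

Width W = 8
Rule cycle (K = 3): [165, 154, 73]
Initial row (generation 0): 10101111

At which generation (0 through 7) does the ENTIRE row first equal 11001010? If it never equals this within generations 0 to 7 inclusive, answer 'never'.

Gen 0: 10101111
Gen 1 (rule 165): 11110110
Gen 2 (rule 154): 11100101
Gen 3 (rule 73): 10100000
Gen 4 (rule 165): 11101111
Gen 5 (rule 154): 11001110
Gen 6 (rule 73): 11001010
Gen 7 (rule 165): 00001110

Answer: 6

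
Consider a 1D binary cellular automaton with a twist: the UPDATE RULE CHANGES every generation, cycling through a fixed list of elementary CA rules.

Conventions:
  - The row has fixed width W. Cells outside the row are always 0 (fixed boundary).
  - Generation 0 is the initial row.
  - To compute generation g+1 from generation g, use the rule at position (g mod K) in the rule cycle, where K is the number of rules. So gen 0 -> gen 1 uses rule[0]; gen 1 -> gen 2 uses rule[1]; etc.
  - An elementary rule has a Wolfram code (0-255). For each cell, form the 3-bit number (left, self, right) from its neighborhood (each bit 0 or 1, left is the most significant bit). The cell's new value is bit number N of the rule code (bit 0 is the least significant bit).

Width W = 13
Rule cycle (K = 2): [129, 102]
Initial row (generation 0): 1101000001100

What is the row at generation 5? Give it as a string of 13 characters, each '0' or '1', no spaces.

Gen 0: 1101000001100
Gen 1 (rule 129): 0000011100001
Gen 2 (rule 102): 0000100100011
Gen 3 (rule 129): 1110000001000
Gen 4 (rule 102): 0010000011000
Gen 5 (rule 129): 1000111000011

Answer: 1000111000011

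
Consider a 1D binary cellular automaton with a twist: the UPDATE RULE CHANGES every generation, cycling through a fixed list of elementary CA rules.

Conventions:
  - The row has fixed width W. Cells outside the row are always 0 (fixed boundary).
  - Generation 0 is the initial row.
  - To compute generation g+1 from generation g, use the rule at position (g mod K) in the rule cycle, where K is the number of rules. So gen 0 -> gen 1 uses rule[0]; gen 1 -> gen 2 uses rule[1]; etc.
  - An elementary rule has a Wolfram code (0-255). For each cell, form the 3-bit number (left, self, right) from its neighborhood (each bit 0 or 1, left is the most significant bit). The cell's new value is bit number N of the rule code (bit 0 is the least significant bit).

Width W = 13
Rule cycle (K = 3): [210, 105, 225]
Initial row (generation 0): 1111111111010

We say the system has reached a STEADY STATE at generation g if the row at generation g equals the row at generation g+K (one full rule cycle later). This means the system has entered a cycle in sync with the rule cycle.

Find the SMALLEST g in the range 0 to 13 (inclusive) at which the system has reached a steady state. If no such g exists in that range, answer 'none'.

Answer: none

Derivation:
Gen 0: 1111111111010
Gen 1 (rule 210): 0111111111001
Gen 2 (rule 105): 0100000001000
Gen 3 (rule 225): 0001111100011
Gen 4 (rule 210): 0010111110101
Gen 5 (rule 105): 1001100011010
Gen 6 (rule 225): 0000101001100
Gen 7 (rule 210): 0001000110110
Gen 8 (rule 105): 1100010111110
Gen 9 (rule 225): 0101001011110
Gen 10 (rule 210): 1000110001111
Gen 11 (rule 105): 0010110101001
Gen 12 (rule 225): 1001011010000
Gen 13 (rule 210): 0110001001000
Gen 14 (rule 105): 0110100000011
Gen 15 (rule 225): 0011001111001
Gen 16 (rule 210): 0101110111110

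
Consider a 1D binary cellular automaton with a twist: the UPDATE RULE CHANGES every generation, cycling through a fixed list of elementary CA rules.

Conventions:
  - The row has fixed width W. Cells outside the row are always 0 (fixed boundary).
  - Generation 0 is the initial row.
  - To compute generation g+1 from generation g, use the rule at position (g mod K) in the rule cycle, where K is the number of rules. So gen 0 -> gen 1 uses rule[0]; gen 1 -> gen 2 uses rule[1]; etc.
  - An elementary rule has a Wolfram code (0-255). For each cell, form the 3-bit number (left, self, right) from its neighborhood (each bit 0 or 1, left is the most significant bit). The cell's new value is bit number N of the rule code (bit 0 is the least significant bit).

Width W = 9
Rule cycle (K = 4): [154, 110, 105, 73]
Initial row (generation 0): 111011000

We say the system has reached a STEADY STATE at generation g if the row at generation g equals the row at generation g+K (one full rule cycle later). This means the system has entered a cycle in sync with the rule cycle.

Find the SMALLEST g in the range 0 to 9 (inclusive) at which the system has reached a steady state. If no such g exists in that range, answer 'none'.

Answer: none

Derivation:
Gen 0: 111011000
Gen 1 (rule 154): 110010100
Gen 2 (rule 110): 110111100
Gen 3 (rule 105): 111100101
Gen 4 (rule 73): 100100000
Gen 5 (rule 154): 011010000
Gen 6 (rule 110): 111110000
Gen 7 (rule 105): 100010111
Gen 8 (rule 73): 001000101
Gen 9 (rule 154): 010101000
Gen 10 (rule 110): 111111000
Gen 11 (rule 105): 100001011
Gen 12 (rule 73): 001100011
Gen 13 (rule 154): 011010110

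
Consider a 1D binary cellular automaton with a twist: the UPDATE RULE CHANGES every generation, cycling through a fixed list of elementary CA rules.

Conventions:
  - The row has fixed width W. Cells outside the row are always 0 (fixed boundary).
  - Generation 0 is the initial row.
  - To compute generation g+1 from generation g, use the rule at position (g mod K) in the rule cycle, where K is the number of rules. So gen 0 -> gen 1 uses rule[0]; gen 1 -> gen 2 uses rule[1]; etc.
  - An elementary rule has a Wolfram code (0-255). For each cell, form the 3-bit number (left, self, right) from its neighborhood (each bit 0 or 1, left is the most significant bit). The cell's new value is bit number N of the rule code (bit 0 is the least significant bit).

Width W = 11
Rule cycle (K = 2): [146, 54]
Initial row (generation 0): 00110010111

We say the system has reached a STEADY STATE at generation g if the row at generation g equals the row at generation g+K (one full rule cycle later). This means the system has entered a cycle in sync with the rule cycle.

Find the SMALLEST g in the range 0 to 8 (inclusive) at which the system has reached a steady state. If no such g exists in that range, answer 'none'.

Answer: 3

Derivation:
Gen 0: 00110010111
Gen 1 (rule 146): 01001100010
Gen 2 (rule 54): 11110010111
Gen 3 (rule 146): 01101100010
Gen 4 (rule 54): 10010010111
Gen 5 (rule 146): 01101100010
Gen 6 (rule 54): 10010010111
Gen 7 (rule 146): 01101100010
Gen 8 (rule 54): 10010010111
Gen 9 (rule 146): 01101100010
Gen 10 (rule 54): 10010010111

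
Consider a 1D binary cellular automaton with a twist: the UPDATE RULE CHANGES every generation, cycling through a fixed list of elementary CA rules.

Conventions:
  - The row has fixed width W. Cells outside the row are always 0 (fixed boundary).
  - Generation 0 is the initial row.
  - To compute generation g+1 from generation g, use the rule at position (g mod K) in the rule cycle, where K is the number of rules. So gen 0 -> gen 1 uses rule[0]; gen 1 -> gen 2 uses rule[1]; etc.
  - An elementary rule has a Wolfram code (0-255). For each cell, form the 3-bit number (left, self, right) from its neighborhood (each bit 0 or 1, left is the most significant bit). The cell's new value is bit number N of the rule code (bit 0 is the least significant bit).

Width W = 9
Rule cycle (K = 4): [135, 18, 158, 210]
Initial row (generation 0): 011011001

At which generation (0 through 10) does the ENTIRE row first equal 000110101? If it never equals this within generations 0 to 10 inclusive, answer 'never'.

Answer: 7

Derivation:
Gen 0: 011011001
Gen 1 (rule 135): 100000011
Gen 2 (rule 18): 010000100
Gen 3 (rule 158): 111001110
Gen 4 (rule 210): 011110111
Gen 5 (rule 135): 101100010
Gen 6 (rule 18): 000010101
Gen 7 (rule 158): 000110101
Gen 8 (rule 210): 001010000
Gen 9 (rule 135): 111010111
Gen 10 (rule 18): 000000000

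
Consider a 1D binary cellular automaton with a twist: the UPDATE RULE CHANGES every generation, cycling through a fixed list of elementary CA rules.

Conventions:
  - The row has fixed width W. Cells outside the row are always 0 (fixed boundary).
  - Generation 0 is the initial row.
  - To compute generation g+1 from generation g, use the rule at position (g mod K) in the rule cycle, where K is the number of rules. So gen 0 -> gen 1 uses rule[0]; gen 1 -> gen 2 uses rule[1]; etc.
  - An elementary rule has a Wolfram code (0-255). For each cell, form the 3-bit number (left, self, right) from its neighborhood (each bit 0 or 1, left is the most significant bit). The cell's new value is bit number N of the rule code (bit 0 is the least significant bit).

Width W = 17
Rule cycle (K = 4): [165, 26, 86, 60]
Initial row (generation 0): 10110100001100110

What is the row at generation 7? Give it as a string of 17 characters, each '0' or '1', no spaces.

Answer: 00111011001111100

Derivation:
Gen 0: 10110100001100110
Gen 1 (rule 165): 11001101100000000
Gen 2 (rule 26): 10111001010000000
Gen 3 (rule 86): 10001111011000000
Gen 4 (rule 60): 11001000110100000
Gen 5 (rule 165): 00001010001101111
Gen 6 (rule 26): 00010001011001000
Gen 7 (rule 86): 00111011001111100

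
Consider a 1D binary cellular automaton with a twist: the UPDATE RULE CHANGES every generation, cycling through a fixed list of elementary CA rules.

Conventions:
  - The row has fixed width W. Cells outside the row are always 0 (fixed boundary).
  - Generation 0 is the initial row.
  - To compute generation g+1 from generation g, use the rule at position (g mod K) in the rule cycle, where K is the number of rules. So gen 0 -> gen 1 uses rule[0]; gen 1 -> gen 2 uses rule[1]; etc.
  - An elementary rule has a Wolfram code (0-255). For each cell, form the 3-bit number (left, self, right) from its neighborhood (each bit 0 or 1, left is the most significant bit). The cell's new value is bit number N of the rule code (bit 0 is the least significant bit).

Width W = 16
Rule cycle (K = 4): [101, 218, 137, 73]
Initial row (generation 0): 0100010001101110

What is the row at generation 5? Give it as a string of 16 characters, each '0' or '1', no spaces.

Gen 0: 0100010001101110
Gen 1 (rule 101): 0101010100110010
Gen 2 (rule 218): 1000000011111101
Gen 3 (rule 137): 0011111011111000
Gen 4 (rule 73): 1010001010001011
Gen 5 (rule 101): 1110101110101101

Answer: 1110101110101101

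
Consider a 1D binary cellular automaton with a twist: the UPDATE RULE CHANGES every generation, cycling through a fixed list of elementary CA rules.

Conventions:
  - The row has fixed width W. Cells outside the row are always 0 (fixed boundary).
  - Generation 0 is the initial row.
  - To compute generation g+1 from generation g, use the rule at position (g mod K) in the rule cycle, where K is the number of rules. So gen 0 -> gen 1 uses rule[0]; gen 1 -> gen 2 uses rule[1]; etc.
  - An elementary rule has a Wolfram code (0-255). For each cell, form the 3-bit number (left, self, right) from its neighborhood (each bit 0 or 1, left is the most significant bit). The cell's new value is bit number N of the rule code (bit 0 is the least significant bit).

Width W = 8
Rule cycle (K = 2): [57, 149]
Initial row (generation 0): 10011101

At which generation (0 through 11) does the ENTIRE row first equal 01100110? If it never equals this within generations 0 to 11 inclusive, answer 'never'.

Gen 0: 10011101
Gen 1 (rule 57): 01010010
Gen 2 (rule 149): 01011011
Gen 3 (rule 57): 00110110
Gen 4 (rule 149): 10000001
Gen 5 (rule 57): 01111100
Gen 6 (rule 149): 00111011
Gen 7 (rule 57): 10100110
Gen 8 (rule 149): 10110001
Gen 9 (rule 57): 01101100
Gen 10 (rule 149): 00000011
Gen 11 (rule 57): 11111010

Answer: never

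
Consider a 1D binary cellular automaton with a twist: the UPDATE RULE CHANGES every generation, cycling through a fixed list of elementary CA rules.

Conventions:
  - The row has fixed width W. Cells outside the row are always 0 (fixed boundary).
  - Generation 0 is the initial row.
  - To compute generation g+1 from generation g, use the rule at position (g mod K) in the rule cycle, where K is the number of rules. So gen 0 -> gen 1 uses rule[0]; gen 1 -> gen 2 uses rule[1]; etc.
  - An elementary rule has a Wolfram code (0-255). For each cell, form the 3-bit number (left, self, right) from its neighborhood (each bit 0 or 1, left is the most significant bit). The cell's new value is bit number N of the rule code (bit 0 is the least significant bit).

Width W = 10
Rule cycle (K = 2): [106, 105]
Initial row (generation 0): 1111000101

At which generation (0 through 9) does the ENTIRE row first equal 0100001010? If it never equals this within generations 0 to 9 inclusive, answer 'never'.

Gen 0: 1111000101
Gen 1 (rule 106): 1001001010
Gen 2 (rule 105): 0000000100
Gen 3 (rule 106): 0000001000
Gen 4 (rule 105): 1111100011
Gen 5 (rule 106): 1000100111
Gen 6 (rule 105): 0010000101
Gen 7 (rule 106): 0100001010
Gen 8 (rule 105): 0001100100
Gen 9 (rule 106): 0011101000

Answer: 7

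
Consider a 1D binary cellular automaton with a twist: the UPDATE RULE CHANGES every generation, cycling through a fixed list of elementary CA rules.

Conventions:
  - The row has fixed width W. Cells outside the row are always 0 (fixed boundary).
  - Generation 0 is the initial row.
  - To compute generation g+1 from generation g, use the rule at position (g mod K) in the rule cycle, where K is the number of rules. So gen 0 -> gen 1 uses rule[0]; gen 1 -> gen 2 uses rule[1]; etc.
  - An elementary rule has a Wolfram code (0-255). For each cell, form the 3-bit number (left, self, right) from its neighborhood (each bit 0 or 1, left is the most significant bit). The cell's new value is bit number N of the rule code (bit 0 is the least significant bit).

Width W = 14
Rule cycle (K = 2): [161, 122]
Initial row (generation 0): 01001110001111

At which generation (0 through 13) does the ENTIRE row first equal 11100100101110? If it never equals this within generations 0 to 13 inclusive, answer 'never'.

Gen 0: 01001110001111
Gen 1 (rule 161): 00000100100110
Gen 2 (rule 122): 00001011011111
Gen 3 (rule 161): 11100100101110
Gen 4 (rule 122): 10111011011011
Gen 5 (rule 161): 01010100100100
Gen 6 (rule 122): 10101011011010
Gen 7 (rule 161): 01010100100100
Gen 8 (rule 122): 10101011011010
Gen 9 (rule 161): 01010100100100
Gen 10 (rule 122): 10101011011010
Gen 11 (rule 161): 01010100100100
Gen 12 (rule 122): 10101011011010
Gen 13 (rule 161): 01010100100100

Answer: 3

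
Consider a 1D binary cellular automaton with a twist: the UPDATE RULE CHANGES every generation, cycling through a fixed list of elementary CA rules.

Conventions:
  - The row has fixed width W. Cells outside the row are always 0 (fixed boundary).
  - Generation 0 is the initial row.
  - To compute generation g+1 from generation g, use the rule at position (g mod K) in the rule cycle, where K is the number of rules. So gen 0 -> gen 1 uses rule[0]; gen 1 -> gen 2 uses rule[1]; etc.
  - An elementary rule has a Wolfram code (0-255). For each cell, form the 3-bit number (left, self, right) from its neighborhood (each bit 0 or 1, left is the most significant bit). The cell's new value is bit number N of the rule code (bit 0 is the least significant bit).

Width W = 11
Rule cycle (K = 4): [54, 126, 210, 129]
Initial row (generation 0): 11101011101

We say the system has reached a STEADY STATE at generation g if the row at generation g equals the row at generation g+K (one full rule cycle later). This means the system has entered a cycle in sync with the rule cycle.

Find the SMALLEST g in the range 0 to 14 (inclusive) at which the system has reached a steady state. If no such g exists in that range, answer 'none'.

Gen 0: 11101011101
Gen 1 (rule 54): 00011100011
Gen 2 (rule 126): 00110110111
Gen 3 (rule 210): 01010010011
Gen 4 (rule 129): 00000000000
Gen 5 (rule 54): 00000000000
Gen 6 (rule 126): 00000000000
Gen 7 (rule 210): 00000000000
Gen 8 (rule 129): 11111111111
Gen 9 (rule 54): 00000000000
Gen 10 (rule 126): 00000000000
Gen 11 (rule 210): 00000000000
Gen 12 (rule 129): 11111111111
Gen 13 (rule 54): 00000000000
Gen 14 (rule 126): 00000000000
Gen 15 (rule 210): 00000000000
Gen 16 (rule 129): 11111111111
Gen 17 (rule 54): 00000000000
Gen 18 (rule 126): 00000000000

Answer: 5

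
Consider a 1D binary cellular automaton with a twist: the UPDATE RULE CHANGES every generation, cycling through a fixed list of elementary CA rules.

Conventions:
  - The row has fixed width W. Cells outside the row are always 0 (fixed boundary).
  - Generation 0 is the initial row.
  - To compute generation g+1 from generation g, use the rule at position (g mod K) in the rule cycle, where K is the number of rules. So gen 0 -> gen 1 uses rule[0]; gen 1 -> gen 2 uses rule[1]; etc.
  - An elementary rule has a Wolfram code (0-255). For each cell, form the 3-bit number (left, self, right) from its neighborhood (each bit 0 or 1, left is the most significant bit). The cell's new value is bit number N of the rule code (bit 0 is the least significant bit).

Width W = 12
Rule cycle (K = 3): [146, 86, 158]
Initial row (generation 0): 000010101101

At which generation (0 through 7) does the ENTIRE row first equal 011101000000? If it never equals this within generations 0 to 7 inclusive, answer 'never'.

Answer: 3

Derivation:
Gen 0: 000010101101
Gen 1 (rule 146): 000100000000
Gen 2 (rule 86): 001110000000
Gen 3 (rule 158): 011101000000
Gen 4 (rule 146): 101000100000
Gen 5 (rule 86): 101101110000
Gen 6 (rule 158): 101001101000
Gen 7 (rule 146): 000110000100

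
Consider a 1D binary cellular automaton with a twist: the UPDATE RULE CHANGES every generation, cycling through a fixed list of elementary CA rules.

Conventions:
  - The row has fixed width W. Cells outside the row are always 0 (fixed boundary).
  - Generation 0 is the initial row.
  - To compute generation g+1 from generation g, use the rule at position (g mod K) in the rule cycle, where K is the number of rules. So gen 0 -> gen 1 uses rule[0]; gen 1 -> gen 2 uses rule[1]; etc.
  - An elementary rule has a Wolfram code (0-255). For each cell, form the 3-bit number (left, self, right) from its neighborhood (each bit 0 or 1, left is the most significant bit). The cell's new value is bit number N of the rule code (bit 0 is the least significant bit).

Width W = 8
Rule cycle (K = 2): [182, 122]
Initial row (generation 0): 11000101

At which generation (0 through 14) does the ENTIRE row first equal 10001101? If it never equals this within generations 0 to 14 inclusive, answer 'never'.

Gen 0: 11000101
Gen 1 (rule 182): 00101111
Gen 2 (rule 122): 01011001
Gen 3 (rule 182): 11100111
Gen 4 (rule 122): 10111101
Gen 5 (rule 182): 11011011
Gen 6 (rule 122): 11111111
Gen 7 (rule 182): 01111110
Gen 8 (rule 122): 11000011
Gen 9 (rule 182): 00100100
Gen 10 (rule 122): 01011010
Gen 11 (rule 182): 11100111
Gen 12 (rule 122): 10111101
Gen 13 (rule 182): 11011011
Gen 14 (rule 122): 11111111

Answer: never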